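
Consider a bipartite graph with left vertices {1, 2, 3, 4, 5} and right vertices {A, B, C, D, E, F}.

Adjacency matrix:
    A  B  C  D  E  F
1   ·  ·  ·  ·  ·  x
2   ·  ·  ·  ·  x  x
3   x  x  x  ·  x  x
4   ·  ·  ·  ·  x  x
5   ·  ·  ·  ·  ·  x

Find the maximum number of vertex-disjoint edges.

3

For example, pair 1–F, 2–E, 3–A.
The set {1, 2, 4, 5} has only 2 neighbours ({E, F}), so by Hall's theorem at most 3 of the 5 left vertices can be matched.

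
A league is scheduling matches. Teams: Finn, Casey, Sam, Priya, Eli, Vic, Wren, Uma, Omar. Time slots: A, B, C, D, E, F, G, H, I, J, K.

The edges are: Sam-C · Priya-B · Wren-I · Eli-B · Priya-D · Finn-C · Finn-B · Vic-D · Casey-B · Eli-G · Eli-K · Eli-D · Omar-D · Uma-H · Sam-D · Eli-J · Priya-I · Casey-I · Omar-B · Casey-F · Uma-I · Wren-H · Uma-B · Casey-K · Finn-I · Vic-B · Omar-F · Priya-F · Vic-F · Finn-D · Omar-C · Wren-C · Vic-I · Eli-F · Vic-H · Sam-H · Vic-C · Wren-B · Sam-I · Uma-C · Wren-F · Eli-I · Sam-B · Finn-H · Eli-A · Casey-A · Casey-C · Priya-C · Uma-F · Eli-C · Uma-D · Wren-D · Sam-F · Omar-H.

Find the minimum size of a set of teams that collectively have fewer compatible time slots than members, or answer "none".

7

Take S = {Finn, Sam, Priya, Vic, Wren, Uma, Omar}. Its neighbourhood is {B, C, D, F, H, I}, so |N(S)| = 6 < |S| = 7.
Every subset of size less than 7 has at least as many neighbours as members, so 7 is the minimum.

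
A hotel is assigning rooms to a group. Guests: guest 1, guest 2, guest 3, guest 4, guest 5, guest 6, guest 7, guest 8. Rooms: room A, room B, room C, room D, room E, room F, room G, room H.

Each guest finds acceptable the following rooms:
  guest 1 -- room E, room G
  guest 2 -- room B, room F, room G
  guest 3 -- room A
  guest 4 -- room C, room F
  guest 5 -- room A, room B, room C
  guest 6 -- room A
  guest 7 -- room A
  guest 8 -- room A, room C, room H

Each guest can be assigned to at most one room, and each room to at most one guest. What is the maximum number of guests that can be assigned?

A valid assignment of size 6: guest 1-room E, guest 2-room G, guest 3-room A, guest 4-room F, guest 5-room B, guest 8-room H.
The set {guest 3, guest 6, guest 7} has only 1 neighbour ({room A}), so by Hall's theorem at most 6 of the 8 guests can be matched.

6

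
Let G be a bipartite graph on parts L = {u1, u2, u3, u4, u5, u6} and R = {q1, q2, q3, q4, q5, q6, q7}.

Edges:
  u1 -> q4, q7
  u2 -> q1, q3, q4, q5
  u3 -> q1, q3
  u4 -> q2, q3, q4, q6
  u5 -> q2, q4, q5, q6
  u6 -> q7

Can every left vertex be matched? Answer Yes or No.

One maximum matching: u1→q4, u2→q5, u3→q3, u4→q2, u5→q6, u6→q7.
Every left vertex is matched, so this matching saturates all of them.

Yes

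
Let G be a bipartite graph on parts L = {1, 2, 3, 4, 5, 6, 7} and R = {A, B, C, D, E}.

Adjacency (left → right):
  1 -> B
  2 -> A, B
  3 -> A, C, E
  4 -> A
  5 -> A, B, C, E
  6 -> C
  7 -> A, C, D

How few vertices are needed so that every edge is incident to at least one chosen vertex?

5

The 5 edges 1–B, 2–A, 3–C, 5–E, 7–D form a matching, so any vertex cover needs at least 5 vertices (one per matched edge).
Conversely {7, A, B, C, E} meets every edge and has exactly 5 vertices, so 5 is optimal.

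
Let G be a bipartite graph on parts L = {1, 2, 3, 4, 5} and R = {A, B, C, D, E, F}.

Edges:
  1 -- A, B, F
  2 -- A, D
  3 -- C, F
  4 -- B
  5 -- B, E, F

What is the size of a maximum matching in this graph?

5

A valid assignment of size 5: 1–F, 2–D, 3–C, 4–B, 5–E.
This saturates every left vertex, so 5 is the maximum.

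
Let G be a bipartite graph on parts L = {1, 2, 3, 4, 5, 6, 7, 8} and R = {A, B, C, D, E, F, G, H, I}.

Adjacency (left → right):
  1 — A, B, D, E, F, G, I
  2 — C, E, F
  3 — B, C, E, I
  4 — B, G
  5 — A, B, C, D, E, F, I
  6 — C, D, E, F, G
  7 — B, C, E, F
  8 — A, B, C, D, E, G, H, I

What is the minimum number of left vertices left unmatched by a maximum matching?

One maximum matching: 1-A, 2-C, 3-I, 4-B, 5-D, 6-F, 7-E, 8-G.
All 8 left vertices are matched, so no larger matching exists.
That matches 8 of the 8, leaving 0 unmatched; no matching can do better.

0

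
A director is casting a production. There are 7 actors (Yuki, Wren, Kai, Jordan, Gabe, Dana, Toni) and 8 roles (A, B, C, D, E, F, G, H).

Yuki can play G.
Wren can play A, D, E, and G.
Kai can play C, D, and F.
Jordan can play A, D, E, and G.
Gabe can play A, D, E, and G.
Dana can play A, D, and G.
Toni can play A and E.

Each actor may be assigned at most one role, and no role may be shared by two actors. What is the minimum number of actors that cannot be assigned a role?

A valid assignment of size 5: Yuki–G, Wren–A, Kai–F, Jordan–D, Gabe–E.
The set {Yuki, Wren, Jordan, Gabe, Dana, Toni} has only 4 neighbours ({A, D, E, G}), so by Hall's theorem at most 5 of the 7 actors can be matched.
That matches 5 of the 7, leaving 2 unmatched; no matching can do better.

2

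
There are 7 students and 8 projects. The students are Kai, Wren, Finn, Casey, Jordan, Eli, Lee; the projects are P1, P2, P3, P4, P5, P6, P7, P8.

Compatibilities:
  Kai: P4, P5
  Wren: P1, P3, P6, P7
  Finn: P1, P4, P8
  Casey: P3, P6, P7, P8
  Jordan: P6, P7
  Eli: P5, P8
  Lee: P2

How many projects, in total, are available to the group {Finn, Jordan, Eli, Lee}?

The union of neighbours of {Finn, Jordan, Eli, Lee} is {P1, P2, P4, P5, P6, P7, P8}, which has 7 elements.
Since |N(S)| = 7 ≥ |S| = 4, Hall's condition holds for this subset.

7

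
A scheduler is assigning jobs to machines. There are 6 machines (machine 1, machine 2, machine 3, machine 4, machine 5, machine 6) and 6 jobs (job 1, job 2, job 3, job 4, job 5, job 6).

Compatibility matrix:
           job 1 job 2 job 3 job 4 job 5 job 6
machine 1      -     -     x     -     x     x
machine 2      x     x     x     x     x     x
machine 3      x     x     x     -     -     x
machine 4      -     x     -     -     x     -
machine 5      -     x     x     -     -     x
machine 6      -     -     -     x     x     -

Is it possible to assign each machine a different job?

One maximum matching: machine 1-job 3, machine 2-job 1, machine 3-job 6, machine 4-job 5, machine 5-job 2, machine 6-job 4.
All 6 machines are covered.

Yes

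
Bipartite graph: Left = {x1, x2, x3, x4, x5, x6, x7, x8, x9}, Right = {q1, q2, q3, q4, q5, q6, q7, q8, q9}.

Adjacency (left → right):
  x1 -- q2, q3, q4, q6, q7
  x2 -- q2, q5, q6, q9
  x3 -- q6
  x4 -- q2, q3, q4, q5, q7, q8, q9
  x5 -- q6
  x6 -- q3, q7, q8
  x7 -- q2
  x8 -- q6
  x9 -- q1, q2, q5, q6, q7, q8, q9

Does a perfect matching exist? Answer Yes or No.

The set {x3, x5, x8} has only 1 neighbour ({q6}), so by Hall's theorem at most 7 of the 9 left vertices can be matched.
Hence no matching covers every left vertex.

No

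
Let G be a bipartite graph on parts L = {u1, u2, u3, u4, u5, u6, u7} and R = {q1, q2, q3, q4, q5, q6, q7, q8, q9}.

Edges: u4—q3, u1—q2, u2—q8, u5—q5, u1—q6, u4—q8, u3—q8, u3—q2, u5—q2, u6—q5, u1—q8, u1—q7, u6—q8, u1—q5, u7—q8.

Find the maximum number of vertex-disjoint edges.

5

For example, pair u1→q6, u2→q8, u3→q2, u4→q3, u5→q5.
The set {u2, u3, u5, u6, u7} has only 3 neighbours ({q2, q5, q8}), so by Hall's theorem at most 5 of the 7 left vertices can be matched.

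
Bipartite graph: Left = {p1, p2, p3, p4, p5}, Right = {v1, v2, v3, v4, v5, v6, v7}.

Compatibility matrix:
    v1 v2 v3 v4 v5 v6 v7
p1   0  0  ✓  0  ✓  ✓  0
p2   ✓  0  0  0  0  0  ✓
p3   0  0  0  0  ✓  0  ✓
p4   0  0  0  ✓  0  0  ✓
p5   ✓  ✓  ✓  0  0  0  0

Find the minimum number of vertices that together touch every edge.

5

{p1, p2, p3, p4, p5} is a vertex cover of size 5: every edge has an endpoint in this set.
No smaller cover exists because p1–v6, p2–v1, p3–v5, p4–v7, p5–v2 is a matching of size 5, and a cover must include an endpoint of each of these disjoint edges (König's theorem).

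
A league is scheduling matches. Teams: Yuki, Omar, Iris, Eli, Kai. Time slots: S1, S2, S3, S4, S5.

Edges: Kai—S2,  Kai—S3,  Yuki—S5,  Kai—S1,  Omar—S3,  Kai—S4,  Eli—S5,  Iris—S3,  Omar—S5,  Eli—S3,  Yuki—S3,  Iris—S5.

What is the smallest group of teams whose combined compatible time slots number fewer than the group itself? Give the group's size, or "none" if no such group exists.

Take S = {Yuki, Omar, Iris}. Its neighbourhood is {S3, S5}, so |N(S)| = 2 < |S| = 3.
Every subset of size less than 3 has at least as many neighbours as members, so 3 is the minimum.

3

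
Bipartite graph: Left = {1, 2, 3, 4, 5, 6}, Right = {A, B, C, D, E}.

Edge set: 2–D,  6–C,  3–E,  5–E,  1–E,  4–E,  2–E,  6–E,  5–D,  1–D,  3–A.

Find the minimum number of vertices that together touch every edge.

4

A maximum matching has 4 edges (e.g. 1–D, 2–E, 3–A, 6–C).
By König's theorem the minimum vertex cover has the same size. One such cover is {3, 6, D, E}.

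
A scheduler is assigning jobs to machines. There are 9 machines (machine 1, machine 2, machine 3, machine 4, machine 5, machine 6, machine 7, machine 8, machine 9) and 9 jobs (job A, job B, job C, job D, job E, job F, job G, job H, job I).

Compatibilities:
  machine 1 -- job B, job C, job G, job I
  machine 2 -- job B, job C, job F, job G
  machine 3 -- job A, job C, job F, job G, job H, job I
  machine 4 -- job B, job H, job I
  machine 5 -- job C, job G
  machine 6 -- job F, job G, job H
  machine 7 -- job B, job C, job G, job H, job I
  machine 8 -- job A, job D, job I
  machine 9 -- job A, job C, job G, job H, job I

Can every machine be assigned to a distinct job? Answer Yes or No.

The set {machine 1, machine 2, machine 3, machine 4, machine 5, machine 6, machine 7, machine 9} has only 7 neighbours ({job A, job B, job C, job F, job G, job H, job I}), so by Hall's theorem at most 8 of the 9 machines can be matched.
Hence no matching covers every machine.

No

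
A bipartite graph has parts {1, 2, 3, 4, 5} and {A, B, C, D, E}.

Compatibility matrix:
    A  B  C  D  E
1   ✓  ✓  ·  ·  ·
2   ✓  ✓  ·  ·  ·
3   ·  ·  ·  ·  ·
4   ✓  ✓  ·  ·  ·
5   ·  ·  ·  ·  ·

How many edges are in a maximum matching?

2

For example, pair 1-A, 2-B.
The set {1, 2, 3, 4, 5} has only 2 neighbours ({A, B}), so by Hall's theorem at most 2 of the 5 left vertices can be matched.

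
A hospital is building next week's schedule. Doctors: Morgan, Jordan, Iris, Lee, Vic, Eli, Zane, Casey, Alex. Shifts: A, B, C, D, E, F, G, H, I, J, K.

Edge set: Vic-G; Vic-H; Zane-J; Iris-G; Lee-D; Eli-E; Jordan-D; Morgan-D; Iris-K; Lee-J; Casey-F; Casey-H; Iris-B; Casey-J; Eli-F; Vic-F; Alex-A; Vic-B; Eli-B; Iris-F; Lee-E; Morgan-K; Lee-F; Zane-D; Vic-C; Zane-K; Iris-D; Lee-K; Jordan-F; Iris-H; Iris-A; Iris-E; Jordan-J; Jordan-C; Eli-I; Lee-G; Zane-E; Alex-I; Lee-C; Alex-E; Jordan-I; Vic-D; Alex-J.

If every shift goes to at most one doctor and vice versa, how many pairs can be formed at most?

For example, pair Morgan–D, Jordan–F, Iris–A, Lee–J, Vic–G, Eli–B, Zane–E, Casey–H, Alex–I.
This saturates every doctor, so 9 is the maximum.

9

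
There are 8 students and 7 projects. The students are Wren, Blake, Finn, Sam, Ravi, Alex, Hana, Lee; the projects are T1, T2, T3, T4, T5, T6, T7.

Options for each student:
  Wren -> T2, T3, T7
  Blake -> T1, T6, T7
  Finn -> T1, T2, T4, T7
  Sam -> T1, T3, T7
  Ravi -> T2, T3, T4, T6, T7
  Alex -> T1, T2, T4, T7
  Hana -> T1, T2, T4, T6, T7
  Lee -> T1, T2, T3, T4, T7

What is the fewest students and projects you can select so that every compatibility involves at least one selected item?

A maximum matching has 6 edges (e.g. Wren–T3, Blake–T6, Finn–T7, Sam–T1, Ravi–T4, Alex–T2).
By König's theorem the minimum vertex cover has the same size. One such cover is {T1, T2, T3, T4, T6, T7}.

6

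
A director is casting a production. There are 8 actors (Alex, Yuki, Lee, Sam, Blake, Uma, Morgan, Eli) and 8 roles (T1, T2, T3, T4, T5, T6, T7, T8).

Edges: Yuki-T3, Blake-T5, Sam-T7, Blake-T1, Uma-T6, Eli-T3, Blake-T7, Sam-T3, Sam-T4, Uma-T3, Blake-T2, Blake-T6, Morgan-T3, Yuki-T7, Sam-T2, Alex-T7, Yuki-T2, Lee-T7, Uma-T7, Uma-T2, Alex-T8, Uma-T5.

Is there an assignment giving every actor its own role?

The set {Morgan, Eli} has only 1 neighbour ({T3}), so by Hall's theorem at most 7 of the 8 actors can be matched.
Hence no matching covers every actor.

No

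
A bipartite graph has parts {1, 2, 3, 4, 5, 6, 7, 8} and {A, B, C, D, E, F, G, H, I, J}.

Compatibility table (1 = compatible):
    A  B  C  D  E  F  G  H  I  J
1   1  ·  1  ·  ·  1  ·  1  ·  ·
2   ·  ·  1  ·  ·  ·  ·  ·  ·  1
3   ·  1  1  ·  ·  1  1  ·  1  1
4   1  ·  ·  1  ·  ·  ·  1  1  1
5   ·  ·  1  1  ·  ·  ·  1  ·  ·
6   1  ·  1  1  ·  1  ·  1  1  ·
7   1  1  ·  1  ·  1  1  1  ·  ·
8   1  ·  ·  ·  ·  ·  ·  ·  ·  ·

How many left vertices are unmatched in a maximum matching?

0

For example, pair 1–F, 2–C, 3–G, 4–J, 5–D, 6–I, 7–H, 8–A.
This saturates every left vertex, so 8 is the maximum.
That matches 8 of the 8, leaving 0 unmatched; no matching can do better.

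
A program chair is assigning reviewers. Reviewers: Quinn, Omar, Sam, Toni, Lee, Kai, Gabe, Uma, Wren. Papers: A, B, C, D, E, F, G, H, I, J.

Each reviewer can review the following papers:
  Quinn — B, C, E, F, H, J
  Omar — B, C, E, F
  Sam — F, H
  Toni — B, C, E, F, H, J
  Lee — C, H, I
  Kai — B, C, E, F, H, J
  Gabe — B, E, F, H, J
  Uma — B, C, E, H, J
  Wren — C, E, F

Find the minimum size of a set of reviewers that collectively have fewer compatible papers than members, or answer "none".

Take S = {Quinn, Omar, Sam, Toni, Kai, Gabe, Uma}. Its neighbourhood is {B, C, E, F, H, J}, so |N(S)| = 6 < |S| = 7.
Every subset of size less than 7 has at least as many neighbours as members, so 7 is the minimum.

7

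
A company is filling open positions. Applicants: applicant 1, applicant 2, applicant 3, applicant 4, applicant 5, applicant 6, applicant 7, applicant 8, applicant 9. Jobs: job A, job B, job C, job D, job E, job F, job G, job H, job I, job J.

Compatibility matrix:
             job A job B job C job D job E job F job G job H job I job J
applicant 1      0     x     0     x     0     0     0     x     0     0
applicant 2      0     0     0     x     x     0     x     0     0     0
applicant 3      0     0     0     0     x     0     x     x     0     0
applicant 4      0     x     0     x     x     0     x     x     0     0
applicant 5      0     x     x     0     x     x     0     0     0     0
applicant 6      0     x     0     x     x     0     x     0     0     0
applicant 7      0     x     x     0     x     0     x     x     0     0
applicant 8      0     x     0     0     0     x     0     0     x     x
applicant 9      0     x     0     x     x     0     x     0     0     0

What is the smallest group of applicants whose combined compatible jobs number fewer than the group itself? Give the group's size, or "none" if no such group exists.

Take S = {applicant 1, applicant 2, applicant 3, applicant 4, applicant 6, applicant 9}. Its neighbourhood is {job B, job D, job E, job G, job H}, so |N(S)| = 5 < |S| = 6.
Every subset of size less than 6 has at least as many neighbours as members, so 6 is the minimum.

6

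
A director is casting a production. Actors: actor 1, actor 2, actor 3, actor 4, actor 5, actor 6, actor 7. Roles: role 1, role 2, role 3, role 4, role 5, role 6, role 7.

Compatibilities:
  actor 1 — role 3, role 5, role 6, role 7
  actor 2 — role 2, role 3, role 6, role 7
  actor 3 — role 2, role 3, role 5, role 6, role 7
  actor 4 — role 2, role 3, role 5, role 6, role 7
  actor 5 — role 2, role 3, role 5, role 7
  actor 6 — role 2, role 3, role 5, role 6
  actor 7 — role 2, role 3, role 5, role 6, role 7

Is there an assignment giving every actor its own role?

No

The set {actor 1, actor 2, actor 3, actor 4, actor 5, actor 6, actor 7} has only 5 neighbours ({role 2, role 3, role 5, role 6, role 7}), so by Hall's theorem at most 5 of the 7 actors can be matched.
Hence no matching covers every actor.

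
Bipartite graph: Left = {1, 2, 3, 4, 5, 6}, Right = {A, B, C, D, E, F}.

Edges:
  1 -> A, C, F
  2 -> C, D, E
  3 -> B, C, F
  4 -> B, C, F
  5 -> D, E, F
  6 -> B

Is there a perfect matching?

A valid assignment of size 6: 1–A, 2–E, 3–C, 4–F, 5–D, 6–B.
All 6 left vertices are covered.

Yes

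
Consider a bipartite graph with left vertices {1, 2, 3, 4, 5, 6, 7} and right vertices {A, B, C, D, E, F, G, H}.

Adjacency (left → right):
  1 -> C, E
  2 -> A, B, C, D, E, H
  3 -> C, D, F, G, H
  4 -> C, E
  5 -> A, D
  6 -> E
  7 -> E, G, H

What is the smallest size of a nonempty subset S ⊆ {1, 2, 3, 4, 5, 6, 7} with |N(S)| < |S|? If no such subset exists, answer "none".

Take S = {1, 4, 6}. Its neighbourhood is {C, E}, so |N(S)| = 2 < |S| = 3.
Every subset of size less than 3 has at least as many neighbours as members, so 3 is the minimum.

3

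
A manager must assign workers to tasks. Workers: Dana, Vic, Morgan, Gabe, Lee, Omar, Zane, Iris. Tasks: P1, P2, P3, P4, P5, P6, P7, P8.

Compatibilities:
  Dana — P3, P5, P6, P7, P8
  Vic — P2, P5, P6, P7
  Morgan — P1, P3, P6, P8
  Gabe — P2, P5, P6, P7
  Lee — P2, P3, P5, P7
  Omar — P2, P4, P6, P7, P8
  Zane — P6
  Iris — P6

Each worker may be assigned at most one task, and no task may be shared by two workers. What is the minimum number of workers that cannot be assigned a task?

1

One maximum matching: Dana→P3, Vic→P7, Morgan→P1, Gabe→P2, Lee→P5, Omar→P8, Zane→P6.
The set {Zane, Iris} has only 1 neighbour ({P6}), so by Hall's theorem at most 7 of the 8 workers can be matched.
That matches 7 of the 8, leaving 1 unmatched; no matching can do better.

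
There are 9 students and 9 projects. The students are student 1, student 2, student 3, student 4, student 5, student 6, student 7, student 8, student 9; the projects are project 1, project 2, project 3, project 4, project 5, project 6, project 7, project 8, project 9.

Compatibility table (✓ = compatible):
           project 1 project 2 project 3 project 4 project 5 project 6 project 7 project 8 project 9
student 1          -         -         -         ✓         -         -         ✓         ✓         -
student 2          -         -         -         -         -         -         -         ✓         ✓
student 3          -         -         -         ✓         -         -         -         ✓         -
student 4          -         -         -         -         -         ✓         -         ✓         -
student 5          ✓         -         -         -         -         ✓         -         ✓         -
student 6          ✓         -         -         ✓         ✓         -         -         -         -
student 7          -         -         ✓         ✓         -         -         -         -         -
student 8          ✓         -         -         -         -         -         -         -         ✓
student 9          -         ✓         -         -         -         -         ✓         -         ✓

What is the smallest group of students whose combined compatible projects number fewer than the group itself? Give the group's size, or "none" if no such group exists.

none

A matching saturating every student exists, for instance student 1→project 7, student 2→project 8, student 3→project 4, student 4→project 6, student 5→project 1, student 6→project 5, student 7→project 3, student 8→project 9, student 9→project 2.
By Hall's marriage theorem, this means |N(S)| ≥ |S| for every subset S, so no violating subset exists.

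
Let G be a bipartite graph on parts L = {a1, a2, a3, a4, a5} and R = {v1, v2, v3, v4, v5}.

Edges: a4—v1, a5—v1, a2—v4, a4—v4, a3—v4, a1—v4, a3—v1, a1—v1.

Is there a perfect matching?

No

The set {a1, a2, a3, a4, a5} has only 2 neighbours ({v1, v4}), so by Hall's theorem at most 2 of the 5 left vertices can be matched.
Hence no matching covers every left vertex.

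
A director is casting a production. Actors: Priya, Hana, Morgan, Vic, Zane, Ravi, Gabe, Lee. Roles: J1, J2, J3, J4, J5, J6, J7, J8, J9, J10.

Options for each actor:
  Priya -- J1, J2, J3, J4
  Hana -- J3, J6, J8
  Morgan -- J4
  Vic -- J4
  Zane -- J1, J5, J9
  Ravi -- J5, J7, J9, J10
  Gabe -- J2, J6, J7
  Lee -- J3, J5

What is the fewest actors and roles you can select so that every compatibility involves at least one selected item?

7

The 7 edges Priya–J1, Hana–J6, Morgan–J4, Zane–J5, Ravi–J9, Gabe–J7, Lee–J3 form a matching, so any vertex cover needs at least 7 vertices (one per matched edge).
Conversely {Priya, Hana, Zane, Ravi, Gabe, Lee, J4} meets every edge and has exactly 7 vertices, so 7 is optimal.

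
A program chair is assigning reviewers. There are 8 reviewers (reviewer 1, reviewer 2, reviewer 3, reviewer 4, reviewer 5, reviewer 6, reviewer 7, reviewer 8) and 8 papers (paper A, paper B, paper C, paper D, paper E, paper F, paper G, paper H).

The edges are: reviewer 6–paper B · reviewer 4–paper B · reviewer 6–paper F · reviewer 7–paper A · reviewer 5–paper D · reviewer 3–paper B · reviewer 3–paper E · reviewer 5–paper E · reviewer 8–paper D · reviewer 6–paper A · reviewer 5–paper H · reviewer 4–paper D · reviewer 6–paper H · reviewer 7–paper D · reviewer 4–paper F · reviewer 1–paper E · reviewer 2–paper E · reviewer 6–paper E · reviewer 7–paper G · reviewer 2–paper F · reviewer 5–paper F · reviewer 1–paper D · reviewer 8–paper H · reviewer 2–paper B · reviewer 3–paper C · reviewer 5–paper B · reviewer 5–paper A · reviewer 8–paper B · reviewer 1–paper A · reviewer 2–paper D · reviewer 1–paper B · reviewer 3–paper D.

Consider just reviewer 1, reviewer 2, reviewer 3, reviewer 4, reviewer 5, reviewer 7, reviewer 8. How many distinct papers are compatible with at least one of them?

8

The union of neighbours of {reviewer 1, reviewer 2, reviewer 3, reviewer 4, reviewer 5, reviewer 7, reviewer 8} is {paper A, paper B, paper C, paper D, paper E, paper F, paper G, paper H}, which has 8 elements.
Since |N(S)| = 8 ≥ |S| = 7, Hall's condition holds for this subset.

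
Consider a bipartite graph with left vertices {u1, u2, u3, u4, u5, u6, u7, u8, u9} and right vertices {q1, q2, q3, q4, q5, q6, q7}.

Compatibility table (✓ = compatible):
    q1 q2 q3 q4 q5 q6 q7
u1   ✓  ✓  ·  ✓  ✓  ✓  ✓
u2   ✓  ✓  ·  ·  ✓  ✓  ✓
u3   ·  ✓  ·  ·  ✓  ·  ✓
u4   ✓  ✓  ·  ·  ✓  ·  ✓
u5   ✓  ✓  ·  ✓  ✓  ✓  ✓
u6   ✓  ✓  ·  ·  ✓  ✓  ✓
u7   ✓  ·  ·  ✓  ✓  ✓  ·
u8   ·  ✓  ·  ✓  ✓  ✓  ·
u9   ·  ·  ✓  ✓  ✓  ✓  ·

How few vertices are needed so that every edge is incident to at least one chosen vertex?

7

The 7 edges u1–q7, u2–q1, u3–q2, u4–q5, u5–q4, u6–q6, u9–q3 form a matching, so any vertex cover needs at least 7 vertices (one per matched edge).
Conversely {u9, q1, q2, q4, q5, q6, q7} meets every edge and has exactly 7 vertices, so 7 is optimal.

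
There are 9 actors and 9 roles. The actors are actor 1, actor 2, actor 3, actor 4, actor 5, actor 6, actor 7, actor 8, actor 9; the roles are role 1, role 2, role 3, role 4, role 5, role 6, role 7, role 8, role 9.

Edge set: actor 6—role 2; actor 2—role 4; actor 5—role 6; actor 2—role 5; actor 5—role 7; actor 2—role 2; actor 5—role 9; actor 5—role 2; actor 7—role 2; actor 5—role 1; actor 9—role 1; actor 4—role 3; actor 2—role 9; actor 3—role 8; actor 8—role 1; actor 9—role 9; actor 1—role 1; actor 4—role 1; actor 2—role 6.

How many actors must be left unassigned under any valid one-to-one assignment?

A valid assignment of size 7: actor 1–role 1, actor 2–role 5, actor 3–role 8, actor 4–role 3, actor 5–role 7, actor 6–role 2, actor 9–role 9.
The set {actor 1, actor 6, actor 7, actor 8} has only 2 neighbours ({role 1, role 2}), so by Hall's theorem at most 7 of the 9 actors can be matched.
That matches 7 of the 9, leaving 2 unmatched; no matching can do better.

2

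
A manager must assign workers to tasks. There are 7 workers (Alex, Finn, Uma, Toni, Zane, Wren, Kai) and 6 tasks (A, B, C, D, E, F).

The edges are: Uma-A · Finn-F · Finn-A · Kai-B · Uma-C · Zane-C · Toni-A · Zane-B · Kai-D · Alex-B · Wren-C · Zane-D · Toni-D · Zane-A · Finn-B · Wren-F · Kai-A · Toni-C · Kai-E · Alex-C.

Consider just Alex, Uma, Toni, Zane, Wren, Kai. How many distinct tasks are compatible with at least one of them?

The union of neighbours of {Alex, Uma, Toni, Zane, Wren, Kai} is {A, B, C, D, E, F}, which has 6 elements.
Since |N(S)| = 6 ≥ |S| = 6, Hall's condition holds for this subset.

6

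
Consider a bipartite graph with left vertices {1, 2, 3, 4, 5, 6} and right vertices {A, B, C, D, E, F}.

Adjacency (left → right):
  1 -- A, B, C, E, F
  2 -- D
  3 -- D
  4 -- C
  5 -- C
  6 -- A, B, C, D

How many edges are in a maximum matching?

One maximum matching: 1-A, 2-D, 4-C, 6-B.
The set {2, 3, 4, 5} has only 2 neighbours ({C, D}), so by Hall's theorem at most 4 of the 6 left vertices can be matched.

4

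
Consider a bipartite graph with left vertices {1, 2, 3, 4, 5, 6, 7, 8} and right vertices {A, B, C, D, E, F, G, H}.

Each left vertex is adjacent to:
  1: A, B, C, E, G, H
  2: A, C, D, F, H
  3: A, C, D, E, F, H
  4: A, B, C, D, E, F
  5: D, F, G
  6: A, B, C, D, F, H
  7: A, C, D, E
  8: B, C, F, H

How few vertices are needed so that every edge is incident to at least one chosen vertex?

8

{1, 2, 3, 4, 5, 6, 7, 8} is a vertex cover of size 8: every edge has an endpoint in this set.
No smaller cover exists because 1–G, 2–D, 3–A, 4–E, 5–F, 6–H, 7–C, 8–B is a matching of size 8, and a cover must include an endpoint of each of these disjoint edges (König's theorem).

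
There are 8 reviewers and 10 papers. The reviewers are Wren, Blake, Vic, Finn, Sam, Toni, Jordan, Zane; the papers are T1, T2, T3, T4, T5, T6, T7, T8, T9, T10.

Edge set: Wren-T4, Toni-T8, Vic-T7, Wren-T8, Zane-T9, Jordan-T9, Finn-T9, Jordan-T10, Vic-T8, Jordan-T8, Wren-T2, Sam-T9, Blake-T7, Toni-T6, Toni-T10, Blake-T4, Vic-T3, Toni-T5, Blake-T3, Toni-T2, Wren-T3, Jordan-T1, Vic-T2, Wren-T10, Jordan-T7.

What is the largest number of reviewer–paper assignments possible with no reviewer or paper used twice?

For example, pair Wren→T4, Blake→T7, Vic→T8, Finn→T9, Toni→T5, Jordan→T10.
The set {Finn, Sam, Zane} has only 1 neighbour ({T9}), so by Hall's theorem at most 6 of the 8 reviewers can be matched.

6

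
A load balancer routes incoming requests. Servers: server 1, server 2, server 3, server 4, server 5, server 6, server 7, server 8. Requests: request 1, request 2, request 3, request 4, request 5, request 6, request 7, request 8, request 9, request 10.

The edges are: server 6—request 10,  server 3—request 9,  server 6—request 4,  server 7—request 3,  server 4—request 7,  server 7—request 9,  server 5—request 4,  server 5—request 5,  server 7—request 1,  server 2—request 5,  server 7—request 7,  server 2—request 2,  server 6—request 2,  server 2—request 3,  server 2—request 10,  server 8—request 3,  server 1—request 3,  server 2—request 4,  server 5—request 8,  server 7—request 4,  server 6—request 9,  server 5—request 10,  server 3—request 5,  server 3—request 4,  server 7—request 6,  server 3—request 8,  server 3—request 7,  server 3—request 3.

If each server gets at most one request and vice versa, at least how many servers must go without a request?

1

A valid assignment of size 7: server 1-request 3, server 2-request 2, server 3-request 4, server 4-request 7, server 5-request 5, server 6-request 9, server 7-request 6.
The set {server 1, server 8} has only 1 neighbour ({request 3}), so by Hall's theorem at most 7 of the 8 servers can be matched.
That matches 7 of the 8, leaving 1 unmatched; no matching can do better.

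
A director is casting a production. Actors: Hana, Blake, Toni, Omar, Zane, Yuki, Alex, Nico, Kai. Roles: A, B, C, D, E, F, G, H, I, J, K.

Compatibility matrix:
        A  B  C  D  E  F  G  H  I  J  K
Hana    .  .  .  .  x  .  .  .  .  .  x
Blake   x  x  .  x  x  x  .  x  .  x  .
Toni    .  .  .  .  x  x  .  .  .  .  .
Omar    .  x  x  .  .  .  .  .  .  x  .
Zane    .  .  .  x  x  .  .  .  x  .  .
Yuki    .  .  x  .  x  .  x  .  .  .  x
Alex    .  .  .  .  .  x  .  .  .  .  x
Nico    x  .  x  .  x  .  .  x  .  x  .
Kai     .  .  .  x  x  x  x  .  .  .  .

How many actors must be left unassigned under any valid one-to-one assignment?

For example, pair Hana-K, Blake-A, Toni-E, Omar-B, Zane-I, Yuki-C, Alex-F, Nico-J, Kai-D.
All 9 actors are matched, so no larger matching exists.
That matches 9 of the 9, leaving 0 unmatched; no matching can do better.

0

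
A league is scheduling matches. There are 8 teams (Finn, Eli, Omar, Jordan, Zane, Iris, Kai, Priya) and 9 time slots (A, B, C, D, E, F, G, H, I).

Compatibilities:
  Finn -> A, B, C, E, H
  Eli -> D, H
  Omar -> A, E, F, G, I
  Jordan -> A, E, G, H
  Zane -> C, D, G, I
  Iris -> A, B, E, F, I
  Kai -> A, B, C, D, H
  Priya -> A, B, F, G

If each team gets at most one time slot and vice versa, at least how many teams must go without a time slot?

0

For example, pair Finn-H, Eli-D, Omar-F, Jordan-G, Zane-C, Iris-E, Kai-A, Priya-B.
All 8 teams are matched, so no larger matching exists.
That matches 8 of the 8, leaving 0 unmatched; no matching can do better.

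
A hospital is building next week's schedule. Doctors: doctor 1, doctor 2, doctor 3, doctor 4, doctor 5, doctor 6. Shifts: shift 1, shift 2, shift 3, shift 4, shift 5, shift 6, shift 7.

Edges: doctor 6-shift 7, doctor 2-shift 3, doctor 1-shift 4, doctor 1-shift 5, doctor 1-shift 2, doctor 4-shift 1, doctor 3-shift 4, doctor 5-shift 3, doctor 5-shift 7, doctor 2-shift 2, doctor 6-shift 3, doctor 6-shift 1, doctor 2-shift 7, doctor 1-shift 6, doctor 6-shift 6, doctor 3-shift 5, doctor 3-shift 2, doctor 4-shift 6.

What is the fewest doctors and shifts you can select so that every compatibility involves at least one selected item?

A maximum matching has 6 edges (e.g. doctor 1–shift 5, doctor 2–shift 2, doctor 3–shift 4, doctor 4–shift 1, doctor 5–shift 3, doctor 6–shift 6).
By König's theorem the minimum vertex cover has the same size. One such cover is {doctor 1, doctor 2, doctor 3, doctor 4, doctor 5, doctor 6}.

6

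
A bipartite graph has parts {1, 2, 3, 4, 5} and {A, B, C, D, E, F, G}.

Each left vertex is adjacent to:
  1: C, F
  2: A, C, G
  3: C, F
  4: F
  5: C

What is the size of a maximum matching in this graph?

3

A valid assignment of size 3: 1-C, 2-G, 3-F.
The set {1, 3, 4, 5} has only 2 neighbours ({C, F}), so by Hall's theorem at most 3 of the 5 left vertices can be matched.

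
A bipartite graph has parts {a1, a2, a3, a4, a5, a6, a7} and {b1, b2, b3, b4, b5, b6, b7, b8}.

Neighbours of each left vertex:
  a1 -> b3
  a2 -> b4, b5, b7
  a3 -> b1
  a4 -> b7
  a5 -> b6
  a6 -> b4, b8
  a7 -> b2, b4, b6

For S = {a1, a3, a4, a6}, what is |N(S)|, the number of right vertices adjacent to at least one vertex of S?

5

The union of neighbours of {a1, a3, a4, a6} is {b1, b3, b4, b7, b8}, which has 5 elements.
Since |N(S)| = 5 ≥ |S| = 4, Hall's condition holds for this subset.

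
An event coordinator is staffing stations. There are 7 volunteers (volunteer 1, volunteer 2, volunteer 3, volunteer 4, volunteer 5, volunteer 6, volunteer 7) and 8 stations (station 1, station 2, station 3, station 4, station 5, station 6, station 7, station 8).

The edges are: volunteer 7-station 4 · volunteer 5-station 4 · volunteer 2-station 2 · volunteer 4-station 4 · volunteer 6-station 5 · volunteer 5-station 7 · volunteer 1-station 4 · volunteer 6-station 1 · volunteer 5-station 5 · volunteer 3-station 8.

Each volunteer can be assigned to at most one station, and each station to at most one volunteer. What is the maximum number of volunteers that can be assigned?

A valid assignment of size 5: volunteer 1–station 4, volunteer 2–station 2, volunteer 3–station 8, volunteer 5–station 7, volunteer 6–station 1.
The set {volunteer 1, volunteer 4, volunteer 7} has only 1 neighbour ({station 4}), so by Hall's theorem at most 5 of the 7 volunteers can be matched.

5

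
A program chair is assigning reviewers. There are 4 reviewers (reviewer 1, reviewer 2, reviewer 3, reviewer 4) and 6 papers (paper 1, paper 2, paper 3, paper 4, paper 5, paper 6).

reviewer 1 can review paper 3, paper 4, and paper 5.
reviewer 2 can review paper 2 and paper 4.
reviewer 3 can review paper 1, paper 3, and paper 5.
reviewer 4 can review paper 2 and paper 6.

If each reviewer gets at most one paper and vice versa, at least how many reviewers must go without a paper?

0

One maximum matching: reviewer 1-paper 3, reviewer 2-paper 4, reviewer 3-paper 1, reviewer 4-paper 6.
This saturates every reviewer, so 4 is the maximum.
That matches 4 of the 4, leaving 0 unmatched; no matching can do better.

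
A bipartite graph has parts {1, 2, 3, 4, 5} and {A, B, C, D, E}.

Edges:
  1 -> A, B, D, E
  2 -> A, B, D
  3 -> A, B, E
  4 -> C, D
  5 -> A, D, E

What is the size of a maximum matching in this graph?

5

One maximum matching: 1-B, 2-D, 3-A, 4-C, 5-E.
This saturates every left vertex, so 5 is the maximum.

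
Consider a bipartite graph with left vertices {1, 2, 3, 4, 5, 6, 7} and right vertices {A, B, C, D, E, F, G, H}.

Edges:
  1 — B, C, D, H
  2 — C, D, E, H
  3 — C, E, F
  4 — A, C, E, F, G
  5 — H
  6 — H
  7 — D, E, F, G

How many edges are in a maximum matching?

6

A valid assignment of size 6: 1–B, 2–D, 3–C, 4–G, 5–H, 7–E.
The set {5, 6} has only 1 neighbour ({H}), so by Hall's theorem at most 6 of the 7 left vertices can be matched.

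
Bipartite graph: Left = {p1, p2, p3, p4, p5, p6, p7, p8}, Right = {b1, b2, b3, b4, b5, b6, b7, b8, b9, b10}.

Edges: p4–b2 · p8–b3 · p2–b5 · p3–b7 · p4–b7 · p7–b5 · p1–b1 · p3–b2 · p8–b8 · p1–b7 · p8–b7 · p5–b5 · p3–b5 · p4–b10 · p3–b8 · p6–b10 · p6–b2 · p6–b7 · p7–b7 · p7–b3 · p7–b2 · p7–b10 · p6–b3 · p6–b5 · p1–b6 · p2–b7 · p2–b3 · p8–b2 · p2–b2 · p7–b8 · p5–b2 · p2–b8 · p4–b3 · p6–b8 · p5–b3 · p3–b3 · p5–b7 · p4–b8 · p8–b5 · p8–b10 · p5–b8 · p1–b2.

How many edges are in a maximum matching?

One maximum matching: p1-b6, p2-b2, p3-b3, p4-b10, p5-b8, p6-b5, p7-b7.
The set {p2, p3, p4, p5, p6, p7, p8} has only 6 neighbours ({b10, b2, b3, b5, b7, b8}), so by Hall's theorem at most 7 of the 8 left vertices can be matched.

7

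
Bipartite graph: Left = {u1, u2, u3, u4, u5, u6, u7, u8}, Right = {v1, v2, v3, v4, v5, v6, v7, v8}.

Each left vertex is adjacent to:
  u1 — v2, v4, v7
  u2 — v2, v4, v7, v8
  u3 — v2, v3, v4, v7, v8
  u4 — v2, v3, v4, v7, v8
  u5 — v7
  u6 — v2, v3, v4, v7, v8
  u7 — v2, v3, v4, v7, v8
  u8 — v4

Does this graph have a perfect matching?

No

The set {u1, u2, u3, u4, u5, u6, u7, u8} has only 5 neighbours ({v2, v3, v4, v7, v8}), so by Hall's theorem at most 5 of the 8 left vertices can be matched.
Hence no matching covers every left vertex.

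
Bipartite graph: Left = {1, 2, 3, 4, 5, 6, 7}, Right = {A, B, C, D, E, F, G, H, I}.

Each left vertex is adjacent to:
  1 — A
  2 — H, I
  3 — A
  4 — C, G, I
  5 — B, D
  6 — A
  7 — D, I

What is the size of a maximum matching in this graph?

5

For example, pair 1–A, 2–H, 4–C, 5–B, 7–D.
The set {1, 3, 6} has only 1 neighbour ({A}), so by Hall's theorem at most 5 of the 7 left vertices can be matched.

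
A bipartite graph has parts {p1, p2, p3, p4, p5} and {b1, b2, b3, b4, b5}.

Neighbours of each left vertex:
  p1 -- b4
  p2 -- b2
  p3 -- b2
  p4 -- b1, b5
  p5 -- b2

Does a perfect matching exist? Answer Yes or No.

No

The set {p2, p3, p5} has only 1 neighbour ({b2}), so by Hall's theorem at most 3 of the 5 left vertices can be matched.
Hence no matching covers every left vertex.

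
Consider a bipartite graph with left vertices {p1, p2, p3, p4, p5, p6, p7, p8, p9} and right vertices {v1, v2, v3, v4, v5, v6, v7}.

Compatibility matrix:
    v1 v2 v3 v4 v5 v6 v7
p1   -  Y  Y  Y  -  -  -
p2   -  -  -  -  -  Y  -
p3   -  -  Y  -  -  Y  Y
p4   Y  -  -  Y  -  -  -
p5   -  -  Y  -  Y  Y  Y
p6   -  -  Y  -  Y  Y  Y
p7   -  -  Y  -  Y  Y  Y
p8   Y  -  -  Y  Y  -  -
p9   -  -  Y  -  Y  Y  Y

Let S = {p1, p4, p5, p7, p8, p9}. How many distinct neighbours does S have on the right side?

The union of neighbours of {p1, p4, p5, p7, p8, p9} is {v1, v2, v3, v4, v5, v6, v7}, which has 7 elements.
Since |N(S)| = 7 ≥ |S| = 6, Hall's condition holds for this subset.

7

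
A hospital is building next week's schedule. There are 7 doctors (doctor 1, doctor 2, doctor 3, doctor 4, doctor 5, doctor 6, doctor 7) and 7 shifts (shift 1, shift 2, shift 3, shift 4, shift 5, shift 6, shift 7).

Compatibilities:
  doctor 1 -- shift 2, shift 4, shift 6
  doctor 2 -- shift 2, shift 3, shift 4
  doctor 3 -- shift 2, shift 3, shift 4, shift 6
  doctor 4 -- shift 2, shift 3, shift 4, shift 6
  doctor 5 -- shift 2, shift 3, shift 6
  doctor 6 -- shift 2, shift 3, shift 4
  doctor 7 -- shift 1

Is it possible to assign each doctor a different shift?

No

The set {doctor 1, doctor 2, doctor 3, doctor 4, doctor 5, doctor 6} has only 4 neighbours ({shift 2, shift 3, shift 4, shift 6}), so by Hall's theorem at most 5 of the 7 doctors can be matched.
Hence no matching covers every doctor.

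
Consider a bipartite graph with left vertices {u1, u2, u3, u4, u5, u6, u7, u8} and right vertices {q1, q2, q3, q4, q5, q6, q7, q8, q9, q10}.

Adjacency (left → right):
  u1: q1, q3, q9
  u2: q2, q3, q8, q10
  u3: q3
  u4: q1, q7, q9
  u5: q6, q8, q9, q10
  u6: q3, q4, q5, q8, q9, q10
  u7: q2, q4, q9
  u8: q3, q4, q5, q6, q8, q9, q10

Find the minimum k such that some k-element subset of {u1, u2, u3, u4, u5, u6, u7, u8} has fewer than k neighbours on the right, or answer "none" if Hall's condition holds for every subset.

none

A matching saturating every left vertex exists, for instance u1→q1, u2→q8, u3→q3, u4→q7, u5→q10, u6→q4, u7→q2, u8→q9.
By Hall's marriage theorem, this means |N(S)| ≥ |S| for every subset S, so no violating subset exists.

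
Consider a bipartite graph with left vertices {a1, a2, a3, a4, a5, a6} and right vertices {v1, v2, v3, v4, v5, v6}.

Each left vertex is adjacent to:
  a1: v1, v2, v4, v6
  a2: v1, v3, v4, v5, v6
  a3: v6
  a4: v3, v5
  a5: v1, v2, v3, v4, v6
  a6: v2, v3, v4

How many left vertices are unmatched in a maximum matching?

One maximum matching: a1-v1, a2-v3, a3-v6, a4-v5, a5-v4, a6-v2.
This saturates every left vertex, so 6 is the maximum.
That matches 6 of the 6, leaving 0 unmatched; no matching can do better.

0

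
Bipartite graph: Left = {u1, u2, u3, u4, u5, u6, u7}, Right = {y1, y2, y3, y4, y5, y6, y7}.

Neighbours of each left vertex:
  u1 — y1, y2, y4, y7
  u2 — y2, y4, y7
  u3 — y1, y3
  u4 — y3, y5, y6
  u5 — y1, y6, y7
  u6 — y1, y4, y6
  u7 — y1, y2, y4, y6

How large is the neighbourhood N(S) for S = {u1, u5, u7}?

The union of neighbours of {u1, u5, u7} is {y1, y2, y4, y6, y7}, which has 5 elements.
Since |N(S)| = 5 ≥ |S| = 3, Hall's condition holds for this subset.

5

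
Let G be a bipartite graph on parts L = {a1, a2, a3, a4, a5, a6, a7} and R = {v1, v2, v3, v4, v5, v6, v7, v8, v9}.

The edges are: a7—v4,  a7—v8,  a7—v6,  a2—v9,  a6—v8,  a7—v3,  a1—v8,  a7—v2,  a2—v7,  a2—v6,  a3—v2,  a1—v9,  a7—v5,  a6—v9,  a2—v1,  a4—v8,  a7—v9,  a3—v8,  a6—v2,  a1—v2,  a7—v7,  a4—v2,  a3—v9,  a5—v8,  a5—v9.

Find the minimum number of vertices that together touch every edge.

5

{a2, a7, v2, v8, v9} is a vertex cover of size 5: every edge has an endpoint in this set.
No smaller cover exists because a1–v8, a2–v6, a3–v9, a4–v2, a7–v3 is a matching of size 5, and a cover must include an endpoint of each of these disjoint edges (König's theorem).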